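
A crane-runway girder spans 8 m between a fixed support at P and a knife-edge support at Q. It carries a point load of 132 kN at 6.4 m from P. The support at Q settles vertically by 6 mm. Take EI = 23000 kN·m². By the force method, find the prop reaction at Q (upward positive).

R_Q = 92.12 kN

Take the reaction at Q as the redundant and release it; the primary structure is a cantilever fixed at P.
Deflection at Q on the released cantilever, summing each load's contribution:
  point load 132 at a = 6.4: Pa²(3L − a)/(6EI) = 15860/EI
Tip deflection under a unit load at Q: L³/(3EI) = 170.7/EI.
With EI = 23000 kN·m²: δ_0 = 0.68955 m and δ_{QQ} = 0.00742 m/kN.
Compatibility — the beam at Q must follow the support down by 0.006 m: δ_0 − R_Q·δ_{QQ} = 0.006, so R_Q = (0.68955 − 0.006)/0.00742 = 92.12 kN.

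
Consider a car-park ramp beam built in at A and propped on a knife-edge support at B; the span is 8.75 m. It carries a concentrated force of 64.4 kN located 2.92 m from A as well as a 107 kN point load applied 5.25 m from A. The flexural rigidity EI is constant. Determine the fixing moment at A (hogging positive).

M_A = 261.7 kN·m

Choose R_B as the redundant. The primary structure is the cantilever fixed at A.
Downward deflection at the released point B due to the loads:
  point load 64.4 at a = 2.92: Pa²(3L − a)/(6EI) = 2135/EI
  point load 107 at a = 5.25: Pa²(3L − a)/(6EI) = 10322/EI
  δ_0 = 12457/EI
Tip deflection under a unit load at B: L³/(3EI) = 223.3/EI.
The prop prevents deflection at B: R_B = δ_0/δ_{BB} = 12457/223.3 = 55.79 kN.
Moment equilibrium about A: M_A = Σ(load moments about A) − R_B·L = 749.8 − 55.79×8.75 = 261.7 kN·m.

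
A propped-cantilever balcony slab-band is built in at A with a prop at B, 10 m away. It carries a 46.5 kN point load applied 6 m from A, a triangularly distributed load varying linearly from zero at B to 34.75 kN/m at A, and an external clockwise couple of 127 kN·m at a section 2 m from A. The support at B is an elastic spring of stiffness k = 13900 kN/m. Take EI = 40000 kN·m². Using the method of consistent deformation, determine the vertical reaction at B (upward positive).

Choose R_B as the redundant. The primary structure is the cantilever fixed at A.
Free-end deflection of the primary structure under the applied loading (downward +):
  point load 46.5 at a = 6: Pa²(3L − a)/(6EI) = 6696/EI
  triangular load, peak 34.75 at the fixed end: w₀L⁴/(30EI) = 11583/EI
  clockwise couple 127 at a = 2: M₀a(2L − a)/(2EI) = 2286/EI
  δ_0 = 20565/EI
Flexibility coefficient — unit upward force at B: δ_{BB} = L³/(3EI) = 333.3/EI.
With EI = 40000 kN·m²: δ_0 = 0.51413 m and δ_{BB} = 0.008333 m/kN.
Compatibility — the spring shortens by R_B/k under the reaction it provides: δ_0 − R_B·δ_{BB} = R_B/k. With 1/k = 0.000072 m/kN, R_B = δ_0 / (δ_{BB} + 1/k) = 0.51413 / (0.008333 + 0.000072) = 61.17 kN.

R_B = 61.17 kN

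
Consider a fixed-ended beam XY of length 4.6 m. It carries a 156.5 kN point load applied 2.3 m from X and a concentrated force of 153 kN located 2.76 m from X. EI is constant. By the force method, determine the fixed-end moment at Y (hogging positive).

M_Y = 191.3 kN·m

Release both end moments; the primary structure is a simply-supported span XY with redundants M_X and M_Y.
Simple-span end rotations at X and Y under the given loads:
  at X: point load 156.5 at a = 2.3: Pab(L + b)/(6LEI) = 207/EI
  at Y: point load 156.5 at a = 2.3: Pab(L + a)/(6LEI) = 207/EI
  at X: point load 153 at a = 2.76: Pab(L + b)/(6LEI) = 181.3/EI
  at Y: point load 153 at a = 2.76: Pab(L + a)/(6LEI) = 207.2/EI
  θ_X0 = 388.3/EI,  θ_Y0 = 414.2/EI
Flexibility coefficients: a unit moment at one end gives L/(3EI) there and L/(6EI) at the far end, so f₁₁ = f₂₂ = 1.533/EI and f₁₂ = f₂₁ = 0.7667/EI.
Compatibility — zero rotation at each built-in end:
  1.533 M_X + 0.7667 M_Y = 388.3
  0.7667 M_X + 1.533 M_Y = 414.2
Solving the pair gives M_X = 157.6 kN·m and M_Y = 191.3 kN·m (hogging).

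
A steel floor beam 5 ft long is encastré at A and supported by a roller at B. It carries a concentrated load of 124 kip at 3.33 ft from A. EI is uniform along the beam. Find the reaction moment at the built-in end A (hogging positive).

Release the roller at B. Primary structure: cantilever fixed at A.
Downward deflection at the released point B due to the loads:
  point load 124 at a = 3.33: Pa²(3L − a)/(6EI) = 2674/EI
Tip deflection under a unit load at B: L³/(3EI) = 41.67/EI.
The prop prevents deflection at B: R_B = δ_0/δ_{BB} = 2674/41.67 = 64.19 kip.
Moment equilibrium about A: M_A = Σ(load moments about A) − R_B·L = 412.9 − 64.19×5 = 91.99 kip·ft.

M_A = 91.99 kip·ft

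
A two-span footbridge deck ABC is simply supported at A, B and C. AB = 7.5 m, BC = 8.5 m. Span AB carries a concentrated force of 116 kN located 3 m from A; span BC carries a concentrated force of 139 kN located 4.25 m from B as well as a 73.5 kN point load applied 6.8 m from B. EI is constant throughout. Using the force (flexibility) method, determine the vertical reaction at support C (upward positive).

R_C = 102.6 kN

Release continuity at B by inserting a hinge; the redundant is the internal moment M_B. The primary structure is two simply-supported spans AB and BC.
Rotations at B on the released spans (each span's end-slope, ×1/EI):
  span AB: point load 116 at a = 3: Pab(L + a)/(6LEI) = 365.4/EI
  span BC: point load 139 at a = 4.25: Pab(L + b)/(6LEI) = 627.7/EI
  span BC: point load 73.5 at a = 6.8: Pab(L + b)/(6LEI) = 169.9/EI
  relative rotation θ_0 = (365.4 + 797.6)/EI = 1163/EI
A unit hogging moment at B produces rotation L₁/(3EI) + L₂/(3EI) = 5.333/EI.
Slope continuity at B: θ_0 = M_B·5.333/EI, so M_B = 1163/5.333 = 218.1 kN·m (hogging).
Span BC, ΣM about C: R_B^{BC}·8.5 = 715.7 + 218.1, so R_B^{BC} = 109.9 kN and R_C = 212.5 − 109.9 = 102.6 kN.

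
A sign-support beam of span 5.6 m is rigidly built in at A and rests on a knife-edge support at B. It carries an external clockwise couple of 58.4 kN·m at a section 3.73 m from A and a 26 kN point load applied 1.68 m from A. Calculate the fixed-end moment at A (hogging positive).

Remove the prop at B; the released (primary) structure is a cantilever built in at A.
Primary-structure tip deflection at B by superposition:
  clockwise couple 58.4 at a = 3.73: M₀a(2L − a)/(2EI) = 813.6/EI
  point load 26 at a = 1.68: Pa²(3L − a)/(6EI) = 184.9/EI
  δ_0 = 998.5/EI
Tip deflection under a unit load at B: L³/(3EI) = 58.54/EI.
Compatibility at B: δ_0 − R_B·δ_{BB} = 0, so R_B = 998.5/58.54 = 17.06 kN.
Moment equilibrium about A: M_A = Σ(load moments about A) − R_B·L = 102.1 − 17.06×5.6 = 6.558 kN·m.

M_A = 6.558 kN·m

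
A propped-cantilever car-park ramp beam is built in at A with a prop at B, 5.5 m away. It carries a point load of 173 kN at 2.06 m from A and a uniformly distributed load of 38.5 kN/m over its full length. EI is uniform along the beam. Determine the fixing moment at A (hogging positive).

Take the reaction at B as the redundant and release it; the primary structure is a cantilever fixed at A.
Free-end deflection of the primary structure under the applied loading (downward +):
  point load 173 at a = 2.06: Pa²(3L − a)/(6EI) = 1767/EI
  UDL 38.5: wL⁴/(8EI) = 4404/EI
  δ_0 = 6171/EI
Flexibility coefficient — unit upward force at B: δ_{BB} = L³/(3EI) = 55.46/EI.
The prop prevents deflection at B: R_B = δ_0/δ_{BB} = 6171/55.46 = 111.3 kN.
Moment equilibrium about A: M_A = Σ(load moments about A) − R_B·L = 938.7 − 111.3×5.5 = 326.7 kN·m.

M_A = 326.7 kN·m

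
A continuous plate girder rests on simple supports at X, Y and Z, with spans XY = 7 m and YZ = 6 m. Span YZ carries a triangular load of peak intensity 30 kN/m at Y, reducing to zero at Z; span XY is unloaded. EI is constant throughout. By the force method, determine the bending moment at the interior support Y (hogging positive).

Release continuity at Y by inserting a hinge; the redundant is the internal moment M_Y. The primary structure is two simply-supported spans XY and YZ.
End slopes at the hinge Y, treating each span as simply supported:
  span YZ: triangular load, peak 30: w₀L³/(45EI) = 144/EI
  relative rotation θ_0 = (0 + 144)/EI = 144/EI
A unit hogging moment at Y produces rotation L₁/(3EI) + L₂/(3EI) = 4.333/EI.
Slope continuity at Y: θ_0 = M_Y·4.333/EI, so M_Y = 144/4.333 = 33.23 kN·m (hogging).

M_Y = 33.23 kN·m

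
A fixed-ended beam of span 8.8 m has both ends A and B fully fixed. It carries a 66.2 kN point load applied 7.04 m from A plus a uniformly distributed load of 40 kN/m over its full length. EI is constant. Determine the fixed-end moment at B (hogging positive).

Take the two fixed-end moments M_A, M_B as redundants; the released structure is the simple span AB.
On the primary (simply-supported) span, the end slopes from the loading are:
  at A: point load 66.2 at a = 7.04: Pab(L + b)/(6LEI) = 164/EI
  at B: point load 66.2 at a = 7.04: Pab(L + a)/(6LEI) = 246.1/EI
  at A: UDL 40: wL³/(24EI) = 1136/EI
  at B: UDL 40: wL³/(24EI) = 1136/EI
  θ_A0 = 1300/EI,  θ_B0 = 1382/EI
Flexibility coefficients: a unit moment at one end gives L/(3EI) there and L/(6EI) at the far end, so f₁₁ = f₂₂ = 2.933/EI and f₁₂ = f₂₁ = 1.467/EI.
Compatibility — zero rotation at each built-in end:
  2.933 M_A + 1.467 M_B = 1300
  1.467 M_A + 2.933 M_B = 1382
Solving the pair gives M_A = 276.8 kN·m and M_B = 332.7 kN·m (hogging).

M_B = 332.7 kN·m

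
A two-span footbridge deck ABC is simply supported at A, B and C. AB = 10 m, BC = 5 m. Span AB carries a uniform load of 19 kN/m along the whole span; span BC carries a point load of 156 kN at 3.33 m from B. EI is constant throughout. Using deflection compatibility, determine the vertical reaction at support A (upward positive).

R_A = 75.31 kN

Take M_B as the redundant. Released structure: two simple spans AB and BC with a hinge at B.
End slopes at the hinge B, treating each span as simply supported:
  span AB: UDL 19: wL³/(24EI) = 791.7/EI
  span BC: point load 156 at a = 3.33: Pab(L + b)/(6LEI) = 192.9/EI
  relative rotation θ_0 = (791.7 + 192.9)/EI = 984.5/EI
A unit hogging moment at B produces rotation L₁/(3EI) + L₂/(3EI) = 5/EI.
Compatibility: M_B·(L₁+L₂)/(3EI) = θ_0, giving M_B = 196.9 kN·m (hogging).
Span AB, ΣM about A with M_B applied at B: R_B^{AB}·10 = 950 + 196.9, so R_B^{AB} = 114.7 kN and R_A = 190 − 114.7 = 75.31 kN.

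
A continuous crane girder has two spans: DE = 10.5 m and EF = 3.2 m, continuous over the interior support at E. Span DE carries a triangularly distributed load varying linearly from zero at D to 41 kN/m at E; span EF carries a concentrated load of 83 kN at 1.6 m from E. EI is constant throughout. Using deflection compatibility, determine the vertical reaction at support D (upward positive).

Take M_E as the redundant. Released structure: two simple spans DE and EF with a hinge at E.
End slopes at the hinge E, treating each span as simply supported:
  span DE: triangular load, peak 41: w₀L³/(45EI) = 1055/EI
  span EF: point load 83 at a = 1.6: Pab(L + b)/(6LEI) = 53.12/EI
  relative rotation θ_0 = (1055 + 53.12)/EI = 1108/EI
A unit hogging moment at E produces rotation L₁/(3EI) + L₂/(3EI) = 4.567/EI.
Slope continuity at E: θ_0 = M_E·4.567/EI, so M_E = 1108/4.567 = 242.6 kN·m (hogging).
Span DE, ΣM about D with M_E applied at E: R_E^{DE}·10.5 = 1507 + 242.6, so R_E^{DE} = 166.6 kN and R_D = 215.2 − 166.6 = 48.65 kN.

R_D = 48.65 kN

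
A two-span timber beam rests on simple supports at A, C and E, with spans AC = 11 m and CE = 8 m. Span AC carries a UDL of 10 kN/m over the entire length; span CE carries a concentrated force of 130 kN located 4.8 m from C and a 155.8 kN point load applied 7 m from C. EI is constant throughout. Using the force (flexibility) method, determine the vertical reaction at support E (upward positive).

R_E = 190.1 kN

Release continuity at C by inserting a hinge; the redundant is the internal moment M_C. The primary structure is two simply-supported spans AC and CE.
Discontinuity in slope at C on the released structure — sum the simple-span end rotations:
  span AC: UDL 10: wL³/(24EI) = 554.6/EI
  span CE: point load 130 at a = 4.8: Pab(L + b)/(6LEI) = 465.9/EI
  span CE: point load 155.8 at a = 7: Pab(L + b)/(6LEI) = 204.5/EI
  relative rotation θ_0 = (554.6 + 670.4)/EI = 1225/EI
A unit hogging moment at C produces rotation L₁/(3EI) + L₂/(3EI) = 6.333/EI.
Compatibility: M_C·(L₁+L₂)/(3EI) = θ_0, giving M_C = 193.4 kN·m (hogging).
Span CE, ΣM about E: R_C^{CE}·8 = 571.8 + 193.4, so R_C^{CE} = 95.65 kN and R_E = 285.8 − 95.65 = 190.1 kN.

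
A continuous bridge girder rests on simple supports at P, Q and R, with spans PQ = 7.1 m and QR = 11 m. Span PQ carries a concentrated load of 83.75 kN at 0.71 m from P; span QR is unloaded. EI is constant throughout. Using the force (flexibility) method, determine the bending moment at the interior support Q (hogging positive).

Take M_Q as the redundant. Released structure: two simple spans PQ and QR with a hinge at Q.
Discontinuity in slope at Q on the released structure — sum the simple-span end rotations:
  span PQ: point load 83.75 at a = 0.71: Pab(L + a)/(6LEI) = 69.66/EI
  relative rotation θ_0 = (69.66 + 0)/EI = 69.66/EI
A unit hogging moment at Q produces rotation L₁/(3EI) + L₂/(3EI) = 6.033/EI.
Slope continuity at Q: θ_0 = M_Q·6.033/EI, so M_Q = 69.66/6.033 = 11.55 kN·m (hogging).

M_Q = 11.55 kN·m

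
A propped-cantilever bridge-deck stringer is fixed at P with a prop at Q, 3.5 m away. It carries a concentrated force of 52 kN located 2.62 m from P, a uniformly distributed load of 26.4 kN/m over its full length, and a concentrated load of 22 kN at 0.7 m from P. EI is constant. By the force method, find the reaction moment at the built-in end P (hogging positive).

M_P = 72.95 kN·m

Release the roller at Q. Primary structure: cantilever fixed at P.
Free-end deflection of the primary structure under the applied loading (downward +):
  point load 52 at a = 2.62: Pa²(3L − a)/(6EI) = 468.8/EI
  UDL 26.4: wL⁴/(8EI) = 495.2/EI
  point load 22 at a = 0.7: Pa²(3L − a)/(6EI) = 17.61/EI
  δ_0 = 981.6/EI
Tip deflection under a unit load at Q: L³/(3EI) = 14.29/EI.
The prop prevents deflection at Q: R_Q = δ_0/δ_{QQ} = 981.6/14.29 = 68.68 kN.
Moment equilibrium about P: M_P = Σ(load moments about P) − R_Q·L = 313.3 − 68.68×3.5 = 72.95 kN·m.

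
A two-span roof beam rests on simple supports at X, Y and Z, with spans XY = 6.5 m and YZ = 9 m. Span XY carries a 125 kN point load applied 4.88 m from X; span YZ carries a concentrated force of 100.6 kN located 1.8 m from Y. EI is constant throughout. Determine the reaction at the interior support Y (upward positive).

R_Y = 209.2 kN

Release continuity at Y by inserting a hinge; the redundant is the internal moment M_Y. The primary structure is two simply-supported spans XY and YZ.
Rotations at Y on the released spans (each span's end-slope, ×1/EI):
  span XY: point load 125 at a = 4.88: Pab(L + a)/(6LEI) = 288.4/EI
  span YZ: point load 100.6 at a = 1.8: Pab(L + b)/(6LEI) = 391.1/EI
  relative rotation θ_0 = (288.4 + 391.1)/EI = 679.5/EI
A unit hogging moment at Y produces rotation L₁/(3EI) + L₂/(3EI) = 5.167/EI.
Compatibility: M_Y·(L₁+L₂)/(3EI) = θ_0, giving M_Y = 131.5 kN·m (hogging).
Span XY, ΣM about X with M_Y applied at Y: R_Y^{XY}·6.5 = 610 + 131.5, so R_Y^{XY} = 114.1 kN and R_X = 125 − 114.1 = 10.92 kN.
Span YZ, ΣM about Z: R_Y^{YZ}·9 = 724.3 + 131.5, so R_Y^{YZ} = 95.09 kN and R_Z = 100.6 − 95.09 = 5.507 kN.
R_Y = 114.1 + 95.09 = 209.2 kN.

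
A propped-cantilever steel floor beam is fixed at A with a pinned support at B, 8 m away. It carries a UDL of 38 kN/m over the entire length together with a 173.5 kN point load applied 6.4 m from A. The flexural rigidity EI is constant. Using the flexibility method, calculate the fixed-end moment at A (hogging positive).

M_A = 437.2 kN·m

Take the reaction at B as the redundant and release it; the primary structure is a cantilever fixed at A.
Primary-structure tip deflection at B by superposition:
  UDL 38: wL⁴/(8EI) = 19456/EI
  point load 173.5 at a = 6.4: Pa²(3L − a)/(6EI) = 20846/EI
  δ_0 = 40302/EI
Tip deflection under a unit load at B: L³/(3EI) = 170.7/EI.
Compatibility at B: δ_0 − R_B·δ_{BB} = 0, so R_B = 40302/170.7 = 236.1 kN.
Moment equilibrium about A: M_A = Σ(load moments about A) − R_B·L = 2326 − 236.1×8 = 437.2 kN·m.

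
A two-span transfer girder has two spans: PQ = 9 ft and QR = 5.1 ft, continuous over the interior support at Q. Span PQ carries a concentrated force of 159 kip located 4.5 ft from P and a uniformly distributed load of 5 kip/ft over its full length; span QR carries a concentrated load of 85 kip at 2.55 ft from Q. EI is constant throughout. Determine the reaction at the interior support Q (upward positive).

R_Q = 216.1 kip

Take M_Q as the redundant. Released structure: two simple spans PQ and QR with a hinge at Q.
End slopes at the hinge Q, treating each span as simply supported:
  span PQ: point load 159 at a = 4.5: Pab(L + a)/(6LEI) = 804.9/EI
  span PQ: UDL 5: wL³/(24EI) = 151.9/EI
  span QR: point load 85 at a = 2.55: Pab(L + b)/(6LEI) = 138.2/EI
  relative rotation θ_0 = (956.8 + 138.2)/EI = 1095/EI
A unit hogging moment at Q produces rotation L₁/(3EI) + L₂/(3EI) = 4.7/EI.
Compatibility: M_Q·(L₁+L₂)/(3EI) = θ_0, giving M_Q = 233 kip·ft (hogging).
Span PQ, ΣM about P with M_Q applied at Q: R_Q^{PQ}·9 = 918 + 233, so R_Q^{PQ} = 127.9 kip and R_P = 204 − 127.9 = 76.11 kip.
Span QR, ΣM about R: R_Q^{QR}·5.1 = 216.8 + 233, so R_Q^{QR} = 88.18 kip and R_R = 85 − 88.18 = -3.182 kip.
R_Q = 127.9 + 88.18 = 216.1 kip.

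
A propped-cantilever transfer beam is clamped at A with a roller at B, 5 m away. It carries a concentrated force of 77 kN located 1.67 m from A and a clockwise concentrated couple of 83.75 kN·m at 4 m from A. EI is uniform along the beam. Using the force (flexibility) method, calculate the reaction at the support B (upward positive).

Release the roller at B. Primary structure: cantilever fixed at A.
Free-end deflection of the primary structure under the applied loading (downward +):
  point load 77 at a = 1.67: Pa²(3L − a)/(6EI) = 477.1/EI
  clockwise couple 83.75 at a = 4: M₀a(2L − a)/(2EI) = 1005/EI
  δ_0 = 1482/EI
Tip deflection under a unit load at B: L³/(3EI) = 41.67/EI.
Compatibility at B: δ_0 − R_B·δ_{BB} = 0, so R_B = 1482/41.67 = 35.57 kN.

R_B = 35.57 kN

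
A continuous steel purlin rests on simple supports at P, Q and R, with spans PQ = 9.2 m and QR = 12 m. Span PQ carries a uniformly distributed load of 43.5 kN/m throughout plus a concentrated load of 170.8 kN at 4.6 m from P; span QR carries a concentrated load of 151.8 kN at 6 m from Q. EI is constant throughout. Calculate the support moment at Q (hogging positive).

M_Q = 520.9 kN·m

Insert a hinge at Q; M_Q is the redundant, and each span becomes simply supported.
Rotations at Q on the released spans (each span's end-slope, ×1/EI):
  span PQ: UDL 43.5: wL³/(24EI) = 1411/EI
  span PQ: point load 170.8 at a = 4.6: Pab(L + a)/(6LEI) = 903.5/EI
  span QR: point load 151.8 at a = 6: Pab(L + b)/(6LEI) = 1366/EI
  relative rotation θ_0 = (2315 + 1366)/EI = 3681/EI
A unit hogging moment at Q produces rotation L₁/(3EI) + L₂/(3EI) = 7.067/EI.
Compatibility: M_Q·(L₁+L₂)/(3EI) = θ_0, giving M_Q = 520.9 kN·m (hogging).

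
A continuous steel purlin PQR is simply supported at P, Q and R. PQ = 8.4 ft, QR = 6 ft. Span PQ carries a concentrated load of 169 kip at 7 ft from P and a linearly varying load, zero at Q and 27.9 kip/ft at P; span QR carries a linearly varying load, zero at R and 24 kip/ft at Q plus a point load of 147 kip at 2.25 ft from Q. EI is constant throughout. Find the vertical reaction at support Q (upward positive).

Take M_Q as the redundant. Released structure: two simple spans PQ and QR with a hinge at Q.
Rotations at Q on the released spans (each span's end-slope, ×1/EI):
  span PQ: point load 169 at a = 7: Pab(L + a)/(6LEI) = 506.1/EI
  span PQ: triangular load, peak 27.9: 7w₀L³/(360EI) = 321.5/EI
  span QR: triangular load, peak 24: w₀L³/(45EI) = 115.2/EI
  span QR: point load 147 at a = 2.25: Pab(L + b)/(6LEI) = 335.9/EI
  relative rotation θ_0 = (827.6 + 451.1)/EI = 1279/EI
A unit hogging moment at Q produces rotation L₁/(3EI) + L₂/(3EI) = 4.8/EI.
Compatibility: M_Q·(L₁+L₂)/(3EI) = θ_0, giving M_Q = 266.4 kip·ft (hogging).
Span PQ, ΣM about P with M_Q applied at Q: R_Q^{PQ}·8.4 = 1511 + 266.4, so R_Q^{PQ} = 211.6 kip and R_P = 286.2 − 211.6 = 74.57 kip.
Span QR, ΣM about R: R_Q^{QR}·6 = 839.2 + 266.4, so R_Q^{QR} = 184.3 kip and R_R = 219 − 184.3 = 34.72 kip.
R_Q = 211.6 + 184.3 = 395.9 kip.

R_Q = 395.9 kip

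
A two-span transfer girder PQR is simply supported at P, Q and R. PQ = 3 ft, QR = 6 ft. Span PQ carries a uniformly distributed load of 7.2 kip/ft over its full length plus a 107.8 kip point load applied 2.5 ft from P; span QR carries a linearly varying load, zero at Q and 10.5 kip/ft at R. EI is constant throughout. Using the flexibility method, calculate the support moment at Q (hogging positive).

Release continuity at Q by inserting a hinge; the redundant is the internal moment M_Q. The primary structure is two simply-supported spans PQ and QR.
End slopes at the hinge Q, treating each span as simply supported:
  span PQ: UDL 7.2: wL³/(24EI) = 8.1/EI
  span PQ: point load 107.8 at a = 2.5: Pab(L + a)/(6LEI) = 41.17/EI
  span QR: triangular load, peak 10.5: 7w₀L³/(360EI) = 44.1/EI
  relative rotation θ_0 = (49.27 + 44.1)/EI = 93.37/EI
A unit hogging moment at Q produces rotation L₁/(3EI) + L₂/(3EI) = 3/EI.
Compatibility: M_Q·(L₁+L₂)/(3EI) = θ_0, giving M_Q = 31.12 kip·ft (hogging).

M_Q = 31.12 kip·ft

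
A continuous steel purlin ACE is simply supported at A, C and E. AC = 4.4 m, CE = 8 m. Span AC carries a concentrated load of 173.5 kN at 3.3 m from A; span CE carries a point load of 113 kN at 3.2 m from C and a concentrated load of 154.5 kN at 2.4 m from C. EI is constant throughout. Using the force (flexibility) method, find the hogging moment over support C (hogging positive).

M_C = 298.8 kN·m

Insert a hinge at C; M_C is the redundant, and each span becomes simply supported.
Rotations at C on the released spans (each span's end-slope, ×1/EI):
  span AC: point load 173.5 at a = 3.3: Pab(L + a)/(6LEI) = 183.7/EI
  span CE: point load 113 at a = 3.2: Pab(L + b)/(6LEI) = 462.8/EI
  span CE: point load 154.5 at a = 2.4: Pab(L + b)/(6LEI) = 588.3/EI
  relative rotation θ_0 = (183.7 + 1051)/EI = 1235/EI
A unit hogging moment at C produces rotation L₁/(3EI) + L₂/(3EI) = 4.133/EI.
Compatibility: M_C·(L₁+L₂)/(3EI) = θ_0, giving M_C = 298.8 kN·m (hogging).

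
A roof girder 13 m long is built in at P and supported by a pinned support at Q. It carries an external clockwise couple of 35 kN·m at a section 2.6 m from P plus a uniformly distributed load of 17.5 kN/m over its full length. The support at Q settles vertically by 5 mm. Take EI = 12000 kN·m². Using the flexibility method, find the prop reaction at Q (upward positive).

R_Q = 86.68 kN

Take the reaction at Q as the redundant and release it; the primary structure is a cantilever fixed at P.
Primary-structure tip deflection at Q by superposition:
  clockwise couple 35 at a = 2.6: M₀a(2L − a)/(2EI) = 1065/EI
  UDL 17.5: wL⁴/(8EI) = 62477/EI
  δ_0 = 63542/EI
Flexibility coefficient — unit upward force at Q: δ_{QQ} = L³/(3EI) = 732.3/EI.
With EI = 12000 kN·m²: δ_0 = 5.2952 m and δ_{QQ} = 0.061028 m/kN.
Compatibility — the beam at Q must follow the support down by 0.005 m: δ_0 − R_Q·δ_{QQ} = 0.005, so R_Q = (5.2952 − 0.005)/0.061028 = 86.68 kN.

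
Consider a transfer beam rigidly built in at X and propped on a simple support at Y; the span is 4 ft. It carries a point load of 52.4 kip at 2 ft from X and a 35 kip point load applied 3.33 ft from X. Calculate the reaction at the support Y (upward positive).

R_Y = 42.66 kip

Remove the prop at Y; the released (primary) structure is a cantilever built in at X.
Deflection at Y on the released cantilever, summing each load's contribution:
  point load 52.4 at a = 2: Pa²(3L − a)/(6EI) = 349.3/EI
  point load 35 at a = 3.33: Pa²(3L − a)/(6EI) = 560.8/EI
  δ_0 = 910.2/EI
Tip deflection under a unit load at Y: L³/(3EI) = 21.33/EI.
Compatibility at Y: δ_0 − R_Y·δ_{YY} = 0, so R_Y = 910.2/21.33 = 42.66 kip.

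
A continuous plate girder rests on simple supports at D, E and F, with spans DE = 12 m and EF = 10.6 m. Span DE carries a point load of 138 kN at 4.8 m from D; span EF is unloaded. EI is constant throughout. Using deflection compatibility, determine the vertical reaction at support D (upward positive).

R_D = 70.49 kN

Take M_E as the redundant. Released structure: two simple spans DE and EF with a hinge at E.
End slopes at the hinge E, treating each span as simply supported:
  span DE: point load 138 at a = 4.8: Pab(L + a)/(6LEI) = 1113/EI
  relative rotation θ_0 = (1113 + 0)/EI = 1113/EI
A unit hogging moment at E produces rotation L₁/(3EI) + L₂/(3EI) = 7.533/EI.
Compatibility: M_E·(L₁+L₂)/(3EI) = θ_0, giving M_E = 147.7 kN·m (hogging).
Span DE, ΣM about D with M_E applied at E: R_E^{DE}·12 = 662.4 + 147.7, so R_E^{DE} = 67.51 kN and R_D = 138 − 67.51 = 70.49 kN.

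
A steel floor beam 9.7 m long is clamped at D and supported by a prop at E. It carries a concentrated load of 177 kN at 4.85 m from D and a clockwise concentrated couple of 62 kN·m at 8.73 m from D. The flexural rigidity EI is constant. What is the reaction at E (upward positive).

Remove the prop at E; the released (primary) structure is a cantilever built in at D.
Deflection at E on the released cantilever, summing each load's contribution:
  point load 177 at a = 4.85: Pa²(3L − a)/(6EI) = 16827/EI
  clockwise couple 62 at a = 8.73: M₀a(2L − a)/(2EI) = 2888/EI
  δ_0 = 19715/EI
Tip deflection under a unit load at E: L³/(3EI) = 304.2/EI.
The prop prevents deflection at E: R_E = δ_0/δ_{EE} = 19715/304.2 = 64.8 kN.

R_E = 64.8 kN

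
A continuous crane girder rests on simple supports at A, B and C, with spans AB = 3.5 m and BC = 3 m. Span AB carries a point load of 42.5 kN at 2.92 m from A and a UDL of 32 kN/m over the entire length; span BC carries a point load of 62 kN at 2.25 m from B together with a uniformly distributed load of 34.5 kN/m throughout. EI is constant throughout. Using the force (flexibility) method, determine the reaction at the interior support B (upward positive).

R_B = 198.6 kN

Take M_B as the redundant. Released structure: two simple spans AB and BC with a hinge at B.
End slopes at the hinge B, treating each span as simply supported:
  span AB: point load 42.5 at a = 2.92: Pab(L + a)/(6LEI) = 22/EI
  span AB: UDL 32: wL³/(24EI) = 57.17/EI
  span BC: point load 62 at a = 2.25: Pab(L + b)/(6LEI) = 21.8/EI
  span BC: UDL 34.5: wL³/(24EI) = 38.81/EI
  relative rotation θ_0 = (79.17 + 60.61)/EI = 139.8/EI
A unit hogging moment at B produces rotation L₁/(3EI) + L₂/(3EI) = 2.167/EI.
Compatibility: M_B·(L₁+L₂)/(3EI) = θ_0, giving M_B = 64.51 kN·m (hogging).
Span AB, ΣM about A with M_B applied at B: R_B^{AB}·3.5 = 320.1 + 64.51, so R_B^{AB} = 109.9 kN and R_A = 154.5 − 109.9 = 44.61 kN.
Span BC, ΣM about C: R_B^{BC}·3 = 201.8 + 64.51, so R_B^{BC} = 88.75 kN and R_C = 165.5 − 88.75 = 76.75 kN.
R_B = 109.9 + 88.75 = 198.6 kN.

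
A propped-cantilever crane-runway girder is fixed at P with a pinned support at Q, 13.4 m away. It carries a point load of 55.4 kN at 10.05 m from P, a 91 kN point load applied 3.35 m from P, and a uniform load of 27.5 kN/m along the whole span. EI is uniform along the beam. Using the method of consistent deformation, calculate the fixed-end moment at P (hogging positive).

Remove the prop at Q; the released (primary) structure is a cantilever built in at P.
Deflection at Q on the released cantilever, summing each load's contribution:
  point load 55.4 at a = 10.05: Pa²(3L − a)/(6EI) = 28118/EI
  point load 91 at a = 3.35: Pa²(3L − a)/(6EI) = 6272/EI
  UDL 27.5: wL⁴/(8EI) = 110831/EI
  δ_0 = 145221/EI
Flexibility coefficient — unit upward force at Q: δ_{QQ} = L³/(3EI) = 802/EI.
The prop prevents deflection at Q: R_Q = δ_0/δ_{QQ} = 145221/802 = 181.1 kN.
Moment equilibrium about P: M_P = Σ(load moments about P) − R_Q·L = 3331 − 181.1×13.4 = 904.3 kN·m.

M_P = 904.3 kN·m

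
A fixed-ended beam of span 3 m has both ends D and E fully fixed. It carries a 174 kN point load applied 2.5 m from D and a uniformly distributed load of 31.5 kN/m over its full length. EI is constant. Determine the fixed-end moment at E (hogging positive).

M_E = 84.04 kN·m

Take the two fixed-end moments M_D, M_E as redundants; the released structure is the simple span DE.
On the primary (simply-supported) span, the end slopes from the loading are:
  at D: point load 174 at a = 2.5: Pab(L + b)/(6LEI) = 42.29/EI
  at E: point load 174 at a = 2.5: Pab(L + a)/(6LEI) = 66.46/EI
  at D: UDL 31.5: wL³/(24EI) = 35.44/EI
  at E: UDL 31.5: wL³/(24EI) = 35.44/EI
  θ_D0 = 77.73/EI,  θ_E0 = 101.9/EI
Flexibility coefficients: a unit moment at one end gives L/(3EI) there and L/(6EI) at the far end, so f₁₁ = f₂₂ = 1/EI and f₁₂ = f₂₁ = 0.5/EI.
Compatibility — zero rotation at each built-in end:
  1 M_D + 0.5 M_E = 77.73
  0.5 M_D + 1 M_E = 101.9
Solving the pair gives M_D = 35.71 kN·m and M_E = 84.04 kN·m (hogging).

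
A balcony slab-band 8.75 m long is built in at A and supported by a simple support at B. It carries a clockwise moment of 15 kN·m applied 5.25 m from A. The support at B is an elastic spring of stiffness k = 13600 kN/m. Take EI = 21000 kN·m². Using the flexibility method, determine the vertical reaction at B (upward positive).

R_B = 2.145 kN

Choose R_B as the redundant. The primary structure is the cantilever fixed at A.
Free-end deflection of the primary structure under the applied loading (downward +):
  clockwise couple 15 at a = 5.25: M₀a(2L − a)/(2EI) = 482.3/EI
Flexibility coefficient — unit upward force at B: δ_{BB} = L³/(3EI) = 223.3/EI.
With EI = 21000 kN·m²: δ_0 = 0.022969 m and δ_{BB} = 0.010634 m/kN.
Compatibility — the spring shortens by R_B/k under the reaction it provides: δ_0 − R_B·δ_{BB} = R_B/k. With 1/k = 0.000074 m/kN, R_B = δ_0 / (δ_{BB} + 1/k) = 0.022969 / (0.010634 + 0.000074) = 2.145 kN.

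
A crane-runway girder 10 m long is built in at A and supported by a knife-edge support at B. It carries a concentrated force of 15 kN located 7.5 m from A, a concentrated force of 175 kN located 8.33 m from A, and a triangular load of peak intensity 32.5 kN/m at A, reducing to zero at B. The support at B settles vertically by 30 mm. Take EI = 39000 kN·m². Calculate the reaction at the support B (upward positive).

Take the reaction at B as the redundant and release it; the primary structure is a cantilever fixed at A.
Downward deflection at the released point B due to the loads:
  point load 15 at a = 7.5: Pa²(3L − a)/(6EI) = 3164/EI
  point load 175 at a = 8.33: Pa²(3L − a)/(6EI) = 43857/EI
  triangular load, peak 32.5 at the fixed end: w₀L⁴/(30EI) = 10833/EI
  δ_0 = 57854/EI
Flexibility coefficient — unit upward force at B: δ_{BB} = L³/(3EI) = 333.3/EI.
With EI = 39000 kN·m²: δ_0 = 1.4834 m and δ_{BB} = 0.008547 m/kN.
Compatibility — the beam at B must follow the support down by 0.03 m: δ_0 − R_B·δ_{BB} = 0.03, so R_B = (1.4834 − 0.03)/0.008547 = 170.1 kN.

R_B = 170.1 kN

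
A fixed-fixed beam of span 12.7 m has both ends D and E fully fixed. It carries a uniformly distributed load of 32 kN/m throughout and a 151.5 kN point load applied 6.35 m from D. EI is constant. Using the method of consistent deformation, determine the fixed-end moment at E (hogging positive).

M_E = 670.6 kN·m

Take the two fixed-end moments M_D, M_E as redundants; the released structure is the simple span DE.
On the primary (simply-supported) span, the end slopes from the loading are:
  at D: UDL 32: wL³/(24EI) = 2731/EI
  at E: UDL 32: wL³/(24EI) = 2731/EI
  at D: point load 151.5 at a = 6.35: Pab(L + b)/(6LEI) = 1527/EI
  at E: point load 151.5 at a = 6.35: Pab(L + a)/(6LEI) = 1527/EI
  θ_D0 = 4258/EI,  θ_E0 = 4258/EI
Flexibility coefficients: a unit moment at one end gives L/(3EI) there and L/(6EI) at the far end, so f₁₁ = f₂₂ = 4.233/EI and f₁₂ = f₂₁ = 2.117/EI.
Compatibility — zero rotation at each built-in end:
  4.233 M_D + 2.117 M_E = 4258
  2.117 M_D + 4.233 M_E = 4258
Solving the pair gives M_D = 670.6 kN·m and M_E = 670.6 kN·m (hogging).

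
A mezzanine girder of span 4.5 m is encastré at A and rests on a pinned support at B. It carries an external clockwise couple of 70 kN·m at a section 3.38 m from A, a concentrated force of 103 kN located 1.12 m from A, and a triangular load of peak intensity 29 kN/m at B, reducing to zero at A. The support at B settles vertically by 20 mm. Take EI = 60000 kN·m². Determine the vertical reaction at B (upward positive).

R_B = 27.05 kN

Choose R_B as the redundant. The primary structure is the cantilever fixed at A.
Primary-structure tip deflection at B by superposition:
  clockwise couple 70 at a = 3.38: M₀a(2L − a)/(2EI) = 664.8/EI
  point load 103 at a = 1.12: Pa²(3L − a)/(6EI) = 266.6/EI
  triangular load, peak 29 at the free end: 11w₀L⁴/(120EI) = 1090/EI
  δ_0 = 2022/EI
Tip deflection under a unit load at B: L³/(3EI) = 30.38/EI.
With EI = 60000 kN·m²: δ_0 = 0.033692 m and δ_{BB} = 0.000506 m/kN.
Compatibility — the beam at B must follow the support down by 0.02 m: δ_0 − R_B·δ_{BB} = 0.02, so R_B = (0.033692 − 0.02)/0.000506 = 27.05 kN.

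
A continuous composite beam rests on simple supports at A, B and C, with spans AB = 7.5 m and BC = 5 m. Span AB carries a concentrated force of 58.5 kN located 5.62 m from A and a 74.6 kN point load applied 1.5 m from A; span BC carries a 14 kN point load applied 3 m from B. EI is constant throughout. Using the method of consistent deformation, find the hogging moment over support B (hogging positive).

Insert a hinge at B; M_B is the redundant, and each span becomes simply supported.
Rotations at B on the released spans (each span's end-slope, ×1/EI):
  span AB: point load 58.5 at a = 5.62: Pab(L + a)/(6LEI) = 180.2/EI
  span AB: point load 74.6 at a = 1.5: Pab(L + a)/(6LEI) = 134.3/EI
  span BC: point load 14 at a = 3: Pab(L + b)/(6LEI) = 19.6/EI
  relative rotation θ_0 = (314.5 + 19.6)/EI = 334.1/EI
A unit hogging moment at B produces rotation L₁/(3EI) + L₂/(3EI) = 4.167/EI.
Compatibility: M_B·(L₁+L₂)/(3EI) = θ_0, giving M_B = 80.18 kN·m (hogging).

M_B = 80.18 kN·m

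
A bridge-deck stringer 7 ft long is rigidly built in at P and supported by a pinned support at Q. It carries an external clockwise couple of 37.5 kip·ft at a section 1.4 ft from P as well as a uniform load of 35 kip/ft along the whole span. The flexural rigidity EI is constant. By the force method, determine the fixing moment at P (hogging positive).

M_P = 231.6 kip·ft

Release the roller at Q. Primary structure: cantilever fixed at P.
Deflection at Q on the released cantilever, summing each load's contribution:
  clockwise couple 37.5 at a = 1.4: M₀a(2L − a)/(2EI) = 330.8/EI
  UDL 35: wL⁴/(8EI) = 10504/EI
  δ_0 = 10835/EI
Flexibility coefficient — unit upward force at Q: δ_{QQ} = L³/(3EI) = 114.3/EI.
Compatibility at Q: δ_0 − R_Q·δ_{QQ} = 0, so R_Q = 10835/114.3 = 94.77 kip.
Moment equilibrium about P: M_P = Σ(load moments about P) − R_Q·L = 895 − 94.77×7 = 231.6 kip·ft.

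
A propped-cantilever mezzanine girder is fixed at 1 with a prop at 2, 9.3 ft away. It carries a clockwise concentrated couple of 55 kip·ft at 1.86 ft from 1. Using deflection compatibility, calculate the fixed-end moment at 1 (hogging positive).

M_1 = 25.3 kip·ft

Release the roller at 2. Primary structure: cantilever fixed at 1.
Deflection at 2 on the released cantilever, summing each load's contribution:
  clockwise couple 55 at a = 1.86: M₀a(2L − a)/(2EI) = 856.3/EI
Flexibility coefficient — unit upward force at 2: δ_{22} = L³/(3EI) = 268.1/EI.
The prop prevents deflection at 2: R_2 = δ_0/δ_{22} = 856.3/268.1 = 3.194 kip.
Moment equilibrium about 1: M_1 = Σ(load moments about 1) − R_2·L = 55 − 3.194×9.3 = 25.3 kip·ft.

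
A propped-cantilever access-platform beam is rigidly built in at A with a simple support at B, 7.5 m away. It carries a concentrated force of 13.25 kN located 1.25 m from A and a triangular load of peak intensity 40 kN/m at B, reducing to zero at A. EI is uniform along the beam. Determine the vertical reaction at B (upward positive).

R_B = 83.02 kN

Release the roller at B. Primary structure: cantilever fixed at A.
Deflection at B on the released cantilever, summing each load's contribution:
  point load 13.25 at a = 1.25: Pa²(3L − a)/(6EI) = 73.32/EI
  triangular load, peak 40 at the free end: 11w₀L⁴/(120EI) = 11602/EI
  δ_0 = 11675/EI
Tip deflection under a unit load at B: L³/(3EI) = 140.6/EI.
The prop prevents deflection at B: R_B = δ_0/δ_{BB} = 11675/140.6 = 83.02 kN.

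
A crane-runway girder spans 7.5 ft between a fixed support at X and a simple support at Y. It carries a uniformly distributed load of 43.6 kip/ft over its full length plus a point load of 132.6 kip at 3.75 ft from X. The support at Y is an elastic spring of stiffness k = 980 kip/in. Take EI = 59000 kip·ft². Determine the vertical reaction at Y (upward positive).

Remove the prop at Y; the released (primary) structure is a cantilever built in at X.
Downward deflection at the released point Y due to the loads:
  UDL 43.6: wL⁴/(8EI) = 17244/EI
  point load 132.6 at a = 3.75: Pa²(3L − a)/(6EI) = 5827/EI
  δ_0 = 23071/EI
Tip deflection under a unit load at Y: L³/(3EI) = 140.6/EI.
With EI = 59000 kip·ft²: δ_0 = 0.39104 ft and δ_{YY} = 0.002383 ft/kip.
Compatibility — the spring shortens by R_Y/k under the reaction it provides: δ_0 − R_Y·δ_{YY} = R_Y/k. With 1/k = 1/(980×12) ft/kip = 0.000085 ft/kip, R_Y = δ_0 / (δ_{YY} + 1/k) = 0.39104 / (0.002383 + 0.000085) = 158.4 kip.

R_Y = 158.4 kip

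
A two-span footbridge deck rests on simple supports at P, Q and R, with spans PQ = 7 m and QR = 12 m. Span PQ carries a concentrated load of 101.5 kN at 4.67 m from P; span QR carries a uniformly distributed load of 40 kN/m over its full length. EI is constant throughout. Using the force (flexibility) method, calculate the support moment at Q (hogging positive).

Release continuity at Q by inserting a hinge; the redundant is the internal moment M_Q. The primary structure is two simply-supported spans PQ and QR.
Rotations at Q on the released spans (each span's end-slope, ×1/EI):
  span PQ: point load 101.5 at a = 4.67: Pab(L + a)/(6LEI) = 306.9/EI
  span QR: UDL 40: wL³/(24EI) = 2880/EI
  relative rotation θ_0 = (306.9 + 2880)/EI = 3187/EI
A unit hogging moment at Q produces rotation L₁/(3EI) + L₂/(3EI) = 6.333/EI.
Slope continuity at Q: θ_0 = M_Q·6.333/EI, so M_Q = 3187/6.333 = 503.2 kN·m (hogging).

M_Q = 503.2 kN·m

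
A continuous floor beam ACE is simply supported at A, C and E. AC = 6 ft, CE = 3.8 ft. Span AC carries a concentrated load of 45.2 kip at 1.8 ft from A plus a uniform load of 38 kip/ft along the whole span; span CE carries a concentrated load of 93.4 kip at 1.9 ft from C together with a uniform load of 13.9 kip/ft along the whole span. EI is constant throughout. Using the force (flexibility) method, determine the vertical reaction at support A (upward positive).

R_A = 118.5 kip

Take M_C as the redundant. Released structure: two simple spans AC and CE with a hinge at C.
End slopes at the hinge C, treating each span as simply supported:
  span AC: point load 45.2 at a = 1.8: Pab(L + a)/(6LEI) = 74.04/EI
  span AC: UDL 38: wL³/(24EI) = 342/EI
  span CE: point load 93.4 at a = 1.9: Pab(L + b)/(6LEI) = 84.29/EI
  span CE: UDL 13.9: wL³/(24EI) = 31.78/EI
  relative rotation θ_0 = (416 + 116.1)/EI = 532.1/EI
A unit hogging moment at C produces rotation L₁/(3EI) + L₂/(3EI) = 3.267/EI.
Compatibility: M_C·(L₁+L₂)/(3EI) = θ_0, giving M_C = 162.9 kip·ft (hogging).
Span AC, ΣM about A with M_C applied at C: R_C^{AC}·6 = 765.4 + 162.9, so R_C^{AC} = 154.7 kip and R_A = 273.2 − 154.7 = 118.5 kip.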